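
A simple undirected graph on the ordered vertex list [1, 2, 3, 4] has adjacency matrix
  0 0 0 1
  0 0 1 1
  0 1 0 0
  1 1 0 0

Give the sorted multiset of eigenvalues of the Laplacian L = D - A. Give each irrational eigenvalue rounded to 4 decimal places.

[0, 0.5858, 2, 3.4142]

Each diagonal entry of L is the vertex degree and each off-diagonal entry is -1 where an edge is present, 0 otherwise; in the order [1, 2, 3, 4] the diagonal is [1, 2, 1, 2]. The multiplicity of 0 as a Laplacian eigenvalue equals the number of connected components. By the matrix-tree theorem the graph has (1/4) * product of the nonzero eigenvalues = 1 spanning tree.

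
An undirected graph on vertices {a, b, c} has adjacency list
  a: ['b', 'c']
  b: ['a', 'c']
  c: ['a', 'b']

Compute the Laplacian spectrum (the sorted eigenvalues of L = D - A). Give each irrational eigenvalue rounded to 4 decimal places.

[0, 3, 3]

Each diagonal entry of L is the vertex degree and each off-diagonal entry is -1 where an edge is present, 0 otherwise; in the order [a, b, c] the diagonal is [2, 2, 2]. L is symmetric positive semidefinite, so every eigenvalue is real and nonnegative. By the matrix-tree theorem the graph has (1/3) * product of the nonzero eigenvalues = 3 spanning trees. There is one zero in the spectrum, matching the 1 component.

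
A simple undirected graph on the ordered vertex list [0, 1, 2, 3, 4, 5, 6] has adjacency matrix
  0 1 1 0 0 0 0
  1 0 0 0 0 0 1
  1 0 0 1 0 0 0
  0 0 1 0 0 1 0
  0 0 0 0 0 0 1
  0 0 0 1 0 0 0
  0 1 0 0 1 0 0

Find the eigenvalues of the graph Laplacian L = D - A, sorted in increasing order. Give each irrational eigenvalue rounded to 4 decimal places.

[0, 0.1981, 0.7530, 1.5550, 2.4450, 3.2470, 3.8019]

With the vertex order [0, 1, 2, 3, 4, 5, 6], the degrees are [2, 2, 2, 2, 1, 1, 2], giving D = diag(2, 2, 2, 2, 1, 1, 2) and L = D - A. Since every row of L sums to 0, the all-ones vector is in the kernel and 0 is an eigenvalue. The single zero eigenvalue shows the graph is connected.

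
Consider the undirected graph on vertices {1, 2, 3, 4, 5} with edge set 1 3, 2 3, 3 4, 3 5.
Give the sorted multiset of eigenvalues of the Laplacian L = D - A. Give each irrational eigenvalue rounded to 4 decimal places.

Reading degrees in the order [1, 2, 3, 4, 5] gives [1, 1, 4, 1, 1]; set D = diag(1, 1, 4, 1, 1) and form L = D - A. Since every row of L sums to 0, the all-ones vector is in the kernel and 0 is an eigenvalue. The single zero eigenvalue shows the graph is connected. By the matrix-tree theorem the graph has (1/5) * product of the nonzero eigenvalues = 1 spanning tree.

[0, 1, 1, 1, 5]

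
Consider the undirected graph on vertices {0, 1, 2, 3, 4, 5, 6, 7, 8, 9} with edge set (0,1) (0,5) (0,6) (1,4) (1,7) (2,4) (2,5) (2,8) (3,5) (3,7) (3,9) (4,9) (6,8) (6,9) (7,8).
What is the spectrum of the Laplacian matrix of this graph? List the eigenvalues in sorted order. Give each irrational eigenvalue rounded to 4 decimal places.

[0, 2, 2, 2, 2, 2, 5, 5, 5, 5]

With the vertex order [0, 1, 2, 3, 4, 5, 6, 7, 8, 9], the degrees are [3, 3, 3, 3, 3, 3, 3, 3, 3, 3], giving D = diag(3, 3, 3, 3, 3, 3, 3, 3, 3, 3) and L = D - A. Diagonalising L (or applying a numerical eigensolver to the 10x10 matrix) gives the spectrum above. The single zero eigenvalue shows the graph is connected. By the matrix-tree theorem the graph has (1/10) * product of the nonzero eigenvalues = 2000 spanning trees.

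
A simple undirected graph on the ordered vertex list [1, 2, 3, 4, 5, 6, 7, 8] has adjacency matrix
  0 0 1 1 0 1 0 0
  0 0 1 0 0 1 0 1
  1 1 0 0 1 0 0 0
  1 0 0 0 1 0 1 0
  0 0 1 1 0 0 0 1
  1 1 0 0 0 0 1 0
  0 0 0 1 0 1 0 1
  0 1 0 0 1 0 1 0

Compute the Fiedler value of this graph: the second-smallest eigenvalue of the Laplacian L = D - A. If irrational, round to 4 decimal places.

2

Reading degrees in the order [1, 2, 3, 4, 5, 6, 7, 8] gives [3, 3, 3, 3, 3, 3, 3, 3]; set D = diag(3, 3, 3, 3, 3, 3, 3, 3) and form L = D - A. The sorted Laplacian eigenvalues are [0, 2, 2, 2, 4, 4, 4, 6]; the algebraic connectivity is the second entry, 2. By the matrix-tree theorem the graph has (1/8) * product of the nonzero eigenvalues = 384 spanning trees.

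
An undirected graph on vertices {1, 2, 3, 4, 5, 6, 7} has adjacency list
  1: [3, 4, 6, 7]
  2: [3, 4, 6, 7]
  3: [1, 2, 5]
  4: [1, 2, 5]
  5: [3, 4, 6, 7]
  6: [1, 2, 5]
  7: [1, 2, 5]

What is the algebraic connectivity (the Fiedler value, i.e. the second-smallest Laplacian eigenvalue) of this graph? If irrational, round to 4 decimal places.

3

Each diagonal entry of L is the vertex degree and each off-diagonal entry is -1 where an edge is present, 0 otherwise; in the order [1, 2, 3, 4, 5, 6, 7] the diagonal is [4, 4, 3, 3, 4, 3, 3]. The sorted Laplacian eigenvalues are [0, 3, 3, 3, 4, 4, 7]; the algebraic connectivity is the second entry, 3. By the matrix-tree theorem the graph has (1/7) * product of the nonzero eigenvalues = 432 spanning trees.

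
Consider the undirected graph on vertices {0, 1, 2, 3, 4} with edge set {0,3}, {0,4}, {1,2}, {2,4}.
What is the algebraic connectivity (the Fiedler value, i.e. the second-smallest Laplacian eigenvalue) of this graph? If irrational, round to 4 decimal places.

Reading degrees in the order [0, 1, 2, 3, 4] gives [2, 1, 2, 1, 2]; set D = diag(2, 1, 2, 1, 2) and form L = D - A. The smallest Laplacian eigenvalue is always 0. The next one, lambda_2 = 0.3820, measures how hard the graph is to disconnect: larger values mean better connectivity. The largest eigenvalue, 3.6180, is at most the vertex count 5.

0.3820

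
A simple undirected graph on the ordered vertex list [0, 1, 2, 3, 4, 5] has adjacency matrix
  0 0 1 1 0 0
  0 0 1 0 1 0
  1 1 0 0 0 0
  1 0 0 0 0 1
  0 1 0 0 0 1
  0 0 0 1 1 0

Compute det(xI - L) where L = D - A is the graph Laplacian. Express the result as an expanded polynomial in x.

Reading degrees in the order [0, 1, 2, 3, 4, 5] gives [2, 2, 2, 2, 2, 2]; set D = diag(2, 2, 2, 2, 2, 2) and form L = D - A. The eigenvalues of L are [0, 1, 1, 3, 3, 4]; the characteristic polynomial is the product of (x - lambda_i), which multiplies out to x^6 - 12x^5 + 54x^4 - 112x^3 + 105x^2 - 36x. Since p(0) = det(-L) = 0, x divides p(x). The eigenvalues sum to 12, which equals trace(L) = 2|E|.

x^6 - 12x^5 + 54x^4 - 112x^3 + 105x^2 - 36x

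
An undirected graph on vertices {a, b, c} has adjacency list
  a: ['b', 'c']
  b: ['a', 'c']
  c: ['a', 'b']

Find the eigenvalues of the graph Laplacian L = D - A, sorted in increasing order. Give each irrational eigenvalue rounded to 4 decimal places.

[0, 3, 3]

Each diagonal entry of L is the vertex degree and each off-diagonal entry is -1 where an edge is present, 0 otherwise; in the order [a, b, c] the diagonal is [2, 2, 2]. Diagonalising L (or applying a numerical eigensolver to the 3x3 matrix) gives the spectrum above. There is one zero in the spectrum, matching the 1 component. The largest eigenvalue, 3, is at most the vertex count 3.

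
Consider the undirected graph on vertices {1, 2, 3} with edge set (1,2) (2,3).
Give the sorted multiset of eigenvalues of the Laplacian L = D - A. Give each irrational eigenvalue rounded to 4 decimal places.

[0, 1, 3]

Reading degrees in the order [1, 2, 3] gives [1, 2, 1]; set D = diag(1, 2, 1) and form L = D - A. The multiplicity of 0 as a Laplacian eigenvalue equals the number of connected components. The single zero eigenvalue shows the graph is connected. The eigenvalues sum to 4, which equals trace(L) = 2|E|.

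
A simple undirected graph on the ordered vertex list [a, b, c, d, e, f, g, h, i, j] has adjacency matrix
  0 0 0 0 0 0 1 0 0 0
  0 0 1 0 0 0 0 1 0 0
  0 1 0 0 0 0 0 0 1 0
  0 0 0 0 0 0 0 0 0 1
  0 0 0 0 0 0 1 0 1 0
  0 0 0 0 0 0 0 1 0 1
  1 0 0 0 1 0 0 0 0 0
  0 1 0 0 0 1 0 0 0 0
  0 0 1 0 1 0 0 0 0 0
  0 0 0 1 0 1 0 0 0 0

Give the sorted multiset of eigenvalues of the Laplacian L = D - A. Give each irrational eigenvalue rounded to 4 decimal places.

Each diagonal entry of L is the vertex degree and each off-diagonal entry is -1 where an edge is present, 0 otherwise; in the order [a, b, c, d, e, f, g, h, i, j] the diagonal is [1, 2, 2, 1, 2, 2, 2, 2, 2, 2]. Diagonalising L (or applying a numerical eigensolver to the 10x10 matrix) gives the spectrum above. By the matrix-tree theorem the graph has (1/10) * product of the nonzero eigenvalues = 1 spanning tree.

[0, 0.0979, 0.3820, 0.8244, 1.3820, 2, 2.6180, 3.1756, 3.6180, 3.9021]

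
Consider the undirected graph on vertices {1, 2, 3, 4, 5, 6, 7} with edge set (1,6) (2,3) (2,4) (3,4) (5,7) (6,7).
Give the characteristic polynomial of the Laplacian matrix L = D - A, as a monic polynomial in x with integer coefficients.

Reading degrees in the order [1, 2, 3, 4, 5, 6, 7] gives [1, 2, 2, 2, 1, 2, 2]; set D = diag(1, 2, 2, 2, 1, 2, 2) and form L = D - A. Computing det(xI - L) by cofactor expansion (or equivalently via sum-over-permutations) gives x^7 - 12x^6 + 55x^5 - 118x^4 + 114x^3 - 36x^2. The constant term is 0 because L is singular (the all-ones vector lies in its kernel).

x^7 - 12x^6 + 55x^5 - 118x^4 + 114x^3 - 36x^2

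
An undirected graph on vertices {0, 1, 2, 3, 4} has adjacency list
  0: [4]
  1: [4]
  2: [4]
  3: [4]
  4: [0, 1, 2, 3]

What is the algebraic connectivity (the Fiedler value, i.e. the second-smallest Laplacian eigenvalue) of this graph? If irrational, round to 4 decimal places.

With the vertex order [0, 1, 2, 3, 4], the degrees are [1, 1, 1, 1, 4], giving D = diag(1, 1, 1, 1, 4) and L = D - A. The sorted Laplacian eigenvalues are [0, 1, 1, 1, 5]; the algebraic connectivity is the second entry, 1. There is one zero in the spectrum, matching the 1 component.

1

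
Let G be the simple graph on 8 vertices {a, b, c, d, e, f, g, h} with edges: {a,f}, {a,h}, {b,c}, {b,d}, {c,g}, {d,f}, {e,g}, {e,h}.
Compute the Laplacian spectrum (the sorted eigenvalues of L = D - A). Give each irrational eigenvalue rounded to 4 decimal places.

Reading degrees in the order [a, b, c, d, e, f, g, h] gives [2, 2, 2, 2, 2, 2, 2, 2]; set D = diag(2, 2, 2, 2, 2, 2, 2, 2) and form L = D - A. Since every row of L sums to 0, the all-ones vector is in the kernel and 0 is an eigenvalue. The single zero eigenvalue shows the graph is connected. The largest eigenvalue, 4, is at most the vertex count 8.

[0, 0.5858, 0.5858, 2, 2, 3.4142, 3.4142, 4]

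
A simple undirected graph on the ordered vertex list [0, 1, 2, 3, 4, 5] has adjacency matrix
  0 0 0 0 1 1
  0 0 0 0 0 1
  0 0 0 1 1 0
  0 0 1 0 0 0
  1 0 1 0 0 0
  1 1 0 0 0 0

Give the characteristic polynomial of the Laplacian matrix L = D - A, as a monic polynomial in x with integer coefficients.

Reading degrees in the order [0, 1, 2, 3, 4, 5] gives [2, 1, 2, 1, 2, 2]; set D = diag(2, 1, 2, 1, 2, 2) and form L = D - A. L has integer entries, so p(x) = det(xI - L) has integer coefficients. Expanding the determinant yields x^6 - 10x^5 + 36x^4 - 56x^3 + 35x^2 - 6x. Since p(0) = det(-L) = 0, x divides p(x). The eigenvalues sum to 10, which equals trace(L) = 2|E|.

x^6 - 10x^5 + 36x^4 - 56x^3 + 35x^2 - 6x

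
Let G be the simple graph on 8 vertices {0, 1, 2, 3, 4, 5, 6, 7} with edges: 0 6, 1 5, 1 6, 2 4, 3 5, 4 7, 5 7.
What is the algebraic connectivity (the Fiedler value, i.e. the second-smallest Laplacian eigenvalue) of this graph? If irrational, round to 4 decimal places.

0.1981

With the vertex order [0, 1, 2, 3, 4, 5, 6, 7], the degrees are [1, 2, 1, 1, 2, 3, 2, 2], giving D = diag(1, 2, 1, 1, 2, 3, 2, 2) and L = D - A. The smallest Laplacian eigenvalue is always 0. The next one, lambda_2 = 0.1981, measures how hard the graph is to disconnect: larger values mean better connectivity. The largest eigenvalue, 4.3623, is at most the vertex count 8.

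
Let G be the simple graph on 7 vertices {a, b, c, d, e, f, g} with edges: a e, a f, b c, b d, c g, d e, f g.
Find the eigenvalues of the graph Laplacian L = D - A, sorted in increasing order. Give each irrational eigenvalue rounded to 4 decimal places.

[0, 0.7530, 0.7530, 2.4450, 2.4450, 3.8019, 3.8019]

Each diagonal entry of L is the vertex degree and each off-diagonal entry is -1 where an edge is present, 0 otherwise; in the order [a, b, c, d, e, f, g] the diagonal is [2, 2, 2, 2, 2, 2, 2]. Since every row of L sums to 0, the all-ones vector is in the kernel and 0 is an eigenvalue. The eigenvalues sum to 14, which equals trace(L) = 2|E|.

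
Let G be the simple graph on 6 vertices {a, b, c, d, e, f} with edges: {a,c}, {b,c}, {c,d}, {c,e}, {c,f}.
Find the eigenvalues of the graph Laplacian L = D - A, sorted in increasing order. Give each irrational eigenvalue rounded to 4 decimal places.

Reading degrees in the order [a, b, c, d, e, f] gives [1, 1, 5, 1, 1, 1]; set D = diag(1, 1, 5, 1, 1, 1) and form L = D - A. The multiplicity of 0 as a Laplacian eigenvalue equals the number of connected components. The eigenvalues sum to 10, which equals trace(L) = 2|E|. The largest eigenvalue, 6, is at most the vertex count 6.

[0, 1, 1, 1, 1, 6]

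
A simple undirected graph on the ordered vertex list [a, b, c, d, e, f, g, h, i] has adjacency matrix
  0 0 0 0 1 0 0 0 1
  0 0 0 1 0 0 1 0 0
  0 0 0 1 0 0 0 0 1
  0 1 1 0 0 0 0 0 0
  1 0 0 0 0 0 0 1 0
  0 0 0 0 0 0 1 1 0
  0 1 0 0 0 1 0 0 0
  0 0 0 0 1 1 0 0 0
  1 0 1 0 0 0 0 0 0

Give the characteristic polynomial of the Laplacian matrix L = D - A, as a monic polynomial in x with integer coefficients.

Each diagonal entry of L is the vertex degree and each off-diagonal entry is -1 where an edge is present, 0 otherwise; in the order [a, b, c, d, e, f, g, h, i] the diagonal is [2, 2, 2, 2, 2, 2, 2, 2, 2]. L has integer entries, so p(x) = det(xI - L) has integer coefficients. Expanding the determinant yields x^9 - 18x^8 + 135x^7 - 546x^6 + 1287x^5 - 1782x^4 + 1386x^3 - 540x^2 + 81x. The coefficient of x^8 equals -trace(L) = -18, matching the sum of degrees. By the matrix-tree theorem the graph has (1/9) * product of the nonzero eigenvalues = 9 spanning trees.

x^9 - 18x^8 + 135x^7 - 546x^6 + 1287x^5 - 1782x^4 + 1386x^3 - 540x^2 + 81x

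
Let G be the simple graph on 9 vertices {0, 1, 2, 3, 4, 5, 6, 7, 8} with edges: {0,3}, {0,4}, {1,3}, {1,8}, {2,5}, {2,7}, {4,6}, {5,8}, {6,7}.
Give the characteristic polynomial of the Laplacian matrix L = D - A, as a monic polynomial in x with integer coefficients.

x^9 - 18x^8 + 135x^7 - 546x^6 + 1287x^5 - 1782x^4 + 1386x^3 - 540x^2 + 81x

Each diagonal entry of L is the vertex degree and each off-diagonal entry is -1 where an edge is present, 0 otherwise; in the order [0, 1, 2, 3, 4, 5, 6, 7, 8] the diagonal is [2, 2, 2, 2, 2, 2, 2, 2, 2]. Computing det(xI - L) by cofactor expansion (or equivalently via sum-over-permutations) gives x^9 - 18x^8 + 135x^7 - 546x^6 + 1287x^5 - 1782x^4 + 1386x^3 - 540x^2 + 81x. Since p(0) = det(-L) = 0, x divides p(x). By the matrix-tree theorem the graph has (1/9) * product of the nonzero eigenvalues = 9 spanning trees.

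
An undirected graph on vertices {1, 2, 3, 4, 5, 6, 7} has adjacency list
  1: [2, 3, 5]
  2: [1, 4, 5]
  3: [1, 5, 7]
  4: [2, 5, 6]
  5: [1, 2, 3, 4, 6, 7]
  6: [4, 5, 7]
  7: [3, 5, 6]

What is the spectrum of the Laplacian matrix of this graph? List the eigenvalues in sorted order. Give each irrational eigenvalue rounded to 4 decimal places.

[0, 2, 2, 4, 4, 5, 7]

With the vertex order [1, 2, 3, 4, 5, 6, 7], the degrees are [3, 3, 3, 3, 6, 3, 3], giving D = diag(3, 3, 3, 3, 6, 3, 3) and L = D - A. L is symmetric positive semidefinite, so every eigenvalue is real and nonnegative. There is one zero in the spectrum, matching the 1 component.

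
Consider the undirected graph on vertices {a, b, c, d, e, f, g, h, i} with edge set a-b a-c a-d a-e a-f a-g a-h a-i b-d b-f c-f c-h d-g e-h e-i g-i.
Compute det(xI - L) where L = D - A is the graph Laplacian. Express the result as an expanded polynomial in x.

Each diagonal entry of L is the vertex degree and each off-diagonal entry is -1 where an edge is present, 0 otherwise; in the order [a, b, c, d, e, f, g, h, i] the diagonal is [8, 3, 3, 3, 3, 3, 3, 3, 3]. Computing det(xI - L) by cofactor expansion (or equivalently via sum-over-permutations) gives x^9 - 32x^8 + 428x^7 - 3136x^6 + 13786x^5 - 37232x^4 + 60276x^3 - 53424x^2 + 19845x. Since p(0) = det(-L) = 0, x divides p(x). The eigenvalues sum to 32, which equals trace(L) = 2|E|.

x^9 - 32x^8 + 428x^7 - 3136x^6 + 13786x^5 - 37232x^4 + 60276x^3 - 53424x^2 + 19845x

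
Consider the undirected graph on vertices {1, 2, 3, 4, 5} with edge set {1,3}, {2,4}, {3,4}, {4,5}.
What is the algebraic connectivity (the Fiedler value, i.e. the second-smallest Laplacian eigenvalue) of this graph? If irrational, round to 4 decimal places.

0.5188

Reading degrees in the order [1, 2, 3, 4, 5] gives [1, 1, 2, 3, 1]; set D = diag(1, 1, 2, 3, 1) and form L = D - A. Computing the eigenvalues of L and sorting gives [0, 0.5188, 1, 2.3111, 4.1701]. The Fiedler value lambda_2 = 0.5188 is strictly positive, so the graph is connected. There is one zero in the spectrum, matching the 1 component.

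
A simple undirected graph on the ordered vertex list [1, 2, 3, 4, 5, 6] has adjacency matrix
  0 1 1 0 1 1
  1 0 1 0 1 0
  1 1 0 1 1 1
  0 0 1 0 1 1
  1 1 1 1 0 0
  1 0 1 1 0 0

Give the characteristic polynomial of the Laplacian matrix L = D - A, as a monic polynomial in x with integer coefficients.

Each diagonal entry of L is the vertex degree and each off-diagonal entry is -1 where an edge is present, 0 otherwise; in the order [1, 2, 3, 4, 5, 6] the diagonal is [4, 3, 5, 3, 4, 3]. L has integer entries, so p(x) = det(xI - L) has integer coefficients. Expanding the determinant yields x^6 - 22x^5 + 189x^4 - 790x^3 + 1601x^2 - 1254x. The coefficient of x^5 equals -trace(L) = -22, matching the sum of degrees. The eigenvalues sum to 22, which equals trace(L) = 2|E|.

x^6 - 22x^5 + 189x^4 - 790x^3 + 1601x^2 - 1254x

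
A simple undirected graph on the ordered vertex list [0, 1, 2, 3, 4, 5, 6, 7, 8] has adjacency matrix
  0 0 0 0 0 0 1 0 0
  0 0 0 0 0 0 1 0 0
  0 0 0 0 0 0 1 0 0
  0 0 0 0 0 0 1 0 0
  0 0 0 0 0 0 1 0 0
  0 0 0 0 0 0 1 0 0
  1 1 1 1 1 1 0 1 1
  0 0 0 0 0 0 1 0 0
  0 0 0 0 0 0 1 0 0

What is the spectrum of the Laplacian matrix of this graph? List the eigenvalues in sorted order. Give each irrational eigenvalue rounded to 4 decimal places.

With the vertex order [0, 1, 2, 3, 4, 5, 6, 7, 8], the degrees are [1, 1, 1, 1, 1, 1, 8, 1, 1], giving D = diag(1, 1, 1, 1, 1, 1, 8, 1, 1) and L = D - A. L is symmetric positive semidefinite, so every eigenvalue is real and nonnegative. The single zero eigenvalue shows the graph is connected. There is one zero in the spectrum, matching the 1 component. The largest eigenvalue, 9, is at most the vertex count 9.

[0, 1, 1, 1, 1, 1, 1, 1, 9]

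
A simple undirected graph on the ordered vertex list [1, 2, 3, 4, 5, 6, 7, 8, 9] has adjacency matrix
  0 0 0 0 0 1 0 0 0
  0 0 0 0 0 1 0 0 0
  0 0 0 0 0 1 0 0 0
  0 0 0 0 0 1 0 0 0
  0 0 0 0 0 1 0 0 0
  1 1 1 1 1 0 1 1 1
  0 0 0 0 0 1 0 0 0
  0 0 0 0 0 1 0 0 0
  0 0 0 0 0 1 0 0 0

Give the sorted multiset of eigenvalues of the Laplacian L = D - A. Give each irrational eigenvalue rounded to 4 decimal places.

[0, 1, 1, 1, 1, 1, 1, 1, 9]

Each diagonal entry of L is the vertex degree and each off-diagonal entry is -1 where an edge is present, 0 otherwise; in the order [1, 2, 3, 4, 5, 6, 7, 8, 9] the diagonal is [1, 1, 1, 1, 1, 8, 1, 1, 1]. Since every row of L sums to 0, the all-ones vector is in the kernel and 0 is an eigenvalue. The single zero eigenvalue shows the graph is connected. The largest eigenvalue, 9, is at most the vertex count 9. There is one zero in the spectrum, matching the 1 component.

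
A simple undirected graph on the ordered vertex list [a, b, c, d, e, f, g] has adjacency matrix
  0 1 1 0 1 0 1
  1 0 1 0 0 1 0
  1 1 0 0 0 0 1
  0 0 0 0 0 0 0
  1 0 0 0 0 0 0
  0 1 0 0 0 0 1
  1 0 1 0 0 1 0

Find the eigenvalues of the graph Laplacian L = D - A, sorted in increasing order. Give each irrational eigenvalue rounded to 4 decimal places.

[0, 0, 0.8929, 2.2123, 3, 4.5262, 5.3686]

Reading degrees in the order [a, b, c, d, e, f, g] gives [4, 3, 3, 0, 1, 2, 3]; set D = diag(4, 3, 3, 0, 1, 2, 3) and form L = D - A. The multiplicity of 0 as a Laplacian eigenvalue equals the number of connected components. The 2 zero eigenvalues correspond to the 2 connected components.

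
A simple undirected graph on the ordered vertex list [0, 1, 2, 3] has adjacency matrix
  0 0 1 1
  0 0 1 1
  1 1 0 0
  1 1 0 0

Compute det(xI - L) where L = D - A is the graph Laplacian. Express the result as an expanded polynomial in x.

x^4 - 8x^3 + 20x^2 - 16x

Each diagonal entry of L is the vertex degree and each off-diagonal entry is -1 where an edge is present, 0 otherwise; in the order [0, 1, 2, 3] the diagonal is [2, 2, 2, 2]. Computing det(xI - L) by cofactor expansion (or equivalently via sum-over-permutations) gives x^4 - 8x^3 + 20x^2 - 16x. Since p(0) = det(-L) = 0, x divides p(x). There is one zero in the spectrum, matching the 1 component.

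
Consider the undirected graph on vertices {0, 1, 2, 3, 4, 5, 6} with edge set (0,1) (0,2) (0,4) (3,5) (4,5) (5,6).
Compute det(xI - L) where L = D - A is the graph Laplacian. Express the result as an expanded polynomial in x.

With the vertex order [0, 1, 2, 3, 4, 5, 6], the degrees are [3, 1, 1, 1, 2, 3, 1], giving D = diag(3, 1, 1, 1, 2, 3, 1) and L = D - A. Computing det(xI - L) by cofactor expansion (or equivalently via sum-over-permutations) gives x^7 - 12x^6 + 53x^5 - 108x^4 + 107x^3 - 48x^2 + 7x. The constant term is 0 because L is singular (the all-ones vector lies in its kernel).

x^7 - 12x^6 + 53x^5 - 108x^4 + 107x^3 - 48x^2 + 7x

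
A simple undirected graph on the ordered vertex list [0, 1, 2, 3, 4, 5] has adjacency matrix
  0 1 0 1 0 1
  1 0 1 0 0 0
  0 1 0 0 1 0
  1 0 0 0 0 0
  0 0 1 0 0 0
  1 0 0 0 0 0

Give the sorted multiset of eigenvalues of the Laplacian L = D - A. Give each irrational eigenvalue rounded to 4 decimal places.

Reading degrees in the order [0, 1, 2, 3, 4, 5] gives [3, 2, 2, 1, 1, 1]; set D = diag(3, 2, 2, 1, 1, 1) and form L = D - A. Since every row of L sums to 0, the all-ones vector is in the kernel and 0 is an eigenvalue. By the matrix-tree theorem the graph has (1/6) * product of the nonzero eigenvalues = 1 spanning tree.

[0, 0.3249, 1, 1.4608, 3, 4.2143]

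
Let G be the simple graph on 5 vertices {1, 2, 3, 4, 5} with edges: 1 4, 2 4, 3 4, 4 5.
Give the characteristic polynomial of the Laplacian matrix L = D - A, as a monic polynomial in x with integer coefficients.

x^5 - 8x^4 + 18x^3 - 16x^2 + 5x

With the vertex order [1, 2, 3, 4, 5], the degrees are [1, 1, 1, 4, 1], giving D = diag(1, 1, 1, 4, 1) and L = D - A. Computing det(xI - L) by cofactor expansion (or equivalently via sum-over-permutations) gives x^5 - 8x^4 + 18x^3 - 16x^2 + 5x. The coefficient of x^4 equals -trace(L) = -8, matching the sum of degrees. There is one zero in the spectrum, matching the 1 component.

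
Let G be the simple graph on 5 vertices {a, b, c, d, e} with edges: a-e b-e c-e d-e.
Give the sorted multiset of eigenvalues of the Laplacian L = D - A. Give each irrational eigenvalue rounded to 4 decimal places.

Each diagonal entry of L is the vertex degree and each off-diagonal entry is -1 where an edge is present, 0 otherwise; in the order [a, b, c, d, e] the diagonal is [1, 1, 1, 1, 4]. L is symmetric positive semidefinite, so every eigenvalue is real and nonnegative. The single zero eigenvalue shows the graph is connected. The eigenvalues sum to 8, which equals trace(L) = 2|E|.

[0, 1, 1, 1, 5]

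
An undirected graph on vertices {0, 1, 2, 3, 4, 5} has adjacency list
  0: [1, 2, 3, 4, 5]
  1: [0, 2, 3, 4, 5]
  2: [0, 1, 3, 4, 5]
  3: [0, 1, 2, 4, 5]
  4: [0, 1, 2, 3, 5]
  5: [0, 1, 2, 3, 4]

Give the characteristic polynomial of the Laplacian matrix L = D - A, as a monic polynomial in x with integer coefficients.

x^6 - 30x^5 + 360x^4 - 2160x^3 + 6480x^2 - 7776x

Reading degrees in the order [0, 1, 2, 3, 4, 5] gives [5, 5, 5, 5, 5, 5]; set D = diag(5, 5, 5, 5, 5, 5) and form L = D - A. L has integer entries, so p(x) = det(xI - L) has integer coefficients. Expanding the determinant yields x^6 - 30x^5 + 360x^4 - 2160x^3 + 6480x^2 - 7776x. The coefficient of x^5 equals -trace(L) = -30, matching the sum of degrees.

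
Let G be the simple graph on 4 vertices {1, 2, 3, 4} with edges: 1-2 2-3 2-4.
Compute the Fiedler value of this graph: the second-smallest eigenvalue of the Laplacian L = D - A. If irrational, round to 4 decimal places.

With the vertex order [1, 2, 3, 4], the degrees are [1, 3, 1, 1], giving D = diag(1, 3, 1, 1) and L = D - A. The smallest Laplacian eigenvalue is always 0. The next one, lambda_2 = 1, measures how hard the graph is to disconnect: larger values mean better connectivity. By the matrix-tree theorem the graph has (1/4) * product of the nonzero eigenvalues = 1 spanning tree.

1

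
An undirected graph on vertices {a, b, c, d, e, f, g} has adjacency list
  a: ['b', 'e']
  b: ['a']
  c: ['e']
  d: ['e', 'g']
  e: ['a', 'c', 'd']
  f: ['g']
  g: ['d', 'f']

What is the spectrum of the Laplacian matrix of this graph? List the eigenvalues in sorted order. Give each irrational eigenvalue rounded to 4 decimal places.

[0, 0.2603, 0.6262, 1.4055, 2.2742, 3.0996, 4.3342]

Each diagonal entry of L is the vertex degree and each off-diagonal entry is -1 where an edge is present, 0 otherwise; in the order [a, b, c, d, e, f, g] the diagonal is [2, 1, 1, 2, 3, 1, 2]. L is symmetric positive semidefinite, so every eigenvalue is real and nonnegative. The single zero eigenvalue shows the graph is connected. There is one zero in the spectrum, matching the 1 component.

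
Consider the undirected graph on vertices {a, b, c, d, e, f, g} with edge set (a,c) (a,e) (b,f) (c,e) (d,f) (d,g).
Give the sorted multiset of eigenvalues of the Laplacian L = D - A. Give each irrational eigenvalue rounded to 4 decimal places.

[0, 0, 0.5858, 2, 3, 3, 3.4142]

Each diagonal entry of L is the vertex degree and each off-diagonal entry is -1 where an edge is present, 0 otherwise; in the order [a, b, c, d, e, f, g] the diagonal is [2, 1, 2, 2, 2, 2, 1]. Diagonalising L (or applying a numerical eigensolver to the 7x7 matrix) gives the spectrum above. The 2 zero eigenvalues correspond to the 2 connected components. There are 2 zeros in the spectrum, matching the 2 components.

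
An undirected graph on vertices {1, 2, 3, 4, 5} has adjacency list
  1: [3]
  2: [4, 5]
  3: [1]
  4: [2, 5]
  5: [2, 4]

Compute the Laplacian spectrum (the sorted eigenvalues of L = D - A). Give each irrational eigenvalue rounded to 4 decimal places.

Reading degrees in the order [1, 2, 3, 4, 5] gives [1, 2, 1, 2, 2]; set D = diag(1, 2, 1, 2, 2) and form L = D - A. Since every row of L sums to 0, the all-ones vector is in the kernel and 0 is an eigenvalue. The 2 zero eigenvalues correspond to the 2 connected components. The eigenvalues sum to 8, which equals trace(L) = 2|E|.

[0, 0, 2, 3, 3]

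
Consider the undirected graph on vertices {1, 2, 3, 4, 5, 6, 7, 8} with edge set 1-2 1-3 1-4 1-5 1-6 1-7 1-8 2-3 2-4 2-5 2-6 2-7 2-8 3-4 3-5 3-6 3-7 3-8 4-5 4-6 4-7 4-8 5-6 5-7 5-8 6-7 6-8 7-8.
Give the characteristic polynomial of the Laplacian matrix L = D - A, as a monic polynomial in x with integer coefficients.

x^8 - 56x^7 + 1344x^6 - 17920x^5 + 143360x^4 - 688128x^3 + 1835008x^2 - 2097152x

With the vertex order [1, 2, 3, 4, 5, 6, 7, 8], the degrees are [7, 7, 7, 7, 7, 7, 7, 7], giving D = diag(7, 7, 7, 7, 7, 7, 7, 7) and L = D - A. The eigenvalues of L are [0, 8, 8, 8, 8, 8, 8, 8]; the characteristic polynomial is the product of (x - lambda_i), which multiplies out to x^8 - 56x^7 + 1344x^6 - 17920x^5 + 143360x^4 - 688128x^3 + 1835008x^2 - 2097152x. The constant term is 0 because L is singular (the all-ones vector lies in its kernel). The largest eigenvalue, 8, is at most the vertex count 8. By the matrix-tree theorem the graph has (1/8) * product of the nonzero eigenvalues = 262144 spanning trees.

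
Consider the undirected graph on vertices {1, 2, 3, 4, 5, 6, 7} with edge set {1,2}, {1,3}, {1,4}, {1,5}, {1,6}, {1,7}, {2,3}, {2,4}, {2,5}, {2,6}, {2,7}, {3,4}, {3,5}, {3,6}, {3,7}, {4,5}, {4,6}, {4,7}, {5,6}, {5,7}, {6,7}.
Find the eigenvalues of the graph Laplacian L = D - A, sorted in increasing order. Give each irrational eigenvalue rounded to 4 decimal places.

Each diagonal entry of L is the vertex degree and each off-diagonal entry is -1 where an edge is present, 0 otherwise; in the order [1, 2, 3, 4, 5, 6, 7] the diagonal is [6, 6, 6, 6, 6, 6, 6]. Diagonalising L (or applying a numerical eigensolver to the 7x7 matrix) gives the spectrum above. The single zero eigenvalue shows the graph is connected.

[0, 7, 7, 7, 7, 7, 7]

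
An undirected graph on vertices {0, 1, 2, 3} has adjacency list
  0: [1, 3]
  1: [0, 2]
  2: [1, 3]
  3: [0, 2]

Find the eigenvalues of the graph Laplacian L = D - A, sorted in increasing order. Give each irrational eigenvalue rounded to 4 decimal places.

[0, 2, 2, 4]

With the vertex order [0, 1, 2, 3], the degrees are [2, 2, 2, 2], giving D = diag(2, 2, 2, 2) and L = D - A. L is symmetric positive semidefinite, so every eigenvalue is real and nonnegative.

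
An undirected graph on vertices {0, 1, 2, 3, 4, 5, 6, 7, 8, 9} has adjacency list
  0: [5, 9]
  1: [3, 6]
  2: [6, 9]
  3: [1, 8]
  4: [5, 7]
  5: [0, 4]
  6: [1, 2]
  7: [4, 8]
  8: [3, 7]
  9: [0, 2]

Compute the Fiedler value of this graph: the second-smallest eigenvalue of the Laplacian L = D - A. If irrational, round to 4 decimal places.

0.3820

Each diagonal entry of L is the vertex degree and each off-diagonal entry is -1 where an edge is present, 0 otherwise; in the order [0, 1, 2, 3, 4, 5, 6, 7, 8, 9] the diagonal is [2, 2, 2, 2, 2, 2, 2, 2, 2, 2]. Computing the eigenvalues of L and sorting gives [0, 0.3820, 0.3820, 1.3820, 1.3820, 2.6180, 2.6180, 3.6180, 3.6180, 4]. The Fiedler value lambda_2 = 0.3820 is strictly positive, so the graph is connected. The eigenvalues sum to 20, which equals trace(L) = 2|E|.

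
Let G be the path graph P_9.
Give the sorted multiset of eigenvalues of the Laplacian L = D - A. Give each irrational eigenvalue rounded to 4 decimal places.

The graph has 9 vertices and degree multiset [2, 2, 2, 2, 2, 2, 2, 1, 1]; D is the diagonal matrix of degrees and L = D - A. The multiplicity of 0 as a Laplacian eigenvalue equals the number of connected components. By the matrix-tree theorem the graph has (1/9) * product of the nonzero eigenvalues = 1 spanning tree.

[0, 0.1206, 0.4679, 1, 1.6527, 2.3473, 3, 3.5321, 3.8794]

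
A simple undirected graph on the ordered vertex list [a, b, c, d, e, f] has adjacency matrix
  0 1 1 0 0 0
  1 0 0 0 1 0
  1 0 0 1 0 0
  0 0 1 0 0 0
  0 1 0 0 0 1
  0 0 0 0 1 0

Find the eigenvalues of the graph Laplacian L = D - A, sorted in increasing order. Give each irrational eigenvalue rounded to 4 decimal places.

With the vertex order [a, b, c, d, e, f], the degrees are [2, 2, 2, 1, 2, 1], giving D = diag(2, 2, 2, 1, 2, 1) and L = D - A. L is symmetric positive semidefinite, so every eigenvalue is real and nonnegative. The single zero eigenvalue shows the graph is connected. The largest eigenvalue, 3.7321, is at most the vertex count 6. By the matrix-tree theorem the graph has (1/6) * product of the nonzero eigenvalues = 1 spanning tree.

[0, 0.2679, 1, 2, 3, 3.7321]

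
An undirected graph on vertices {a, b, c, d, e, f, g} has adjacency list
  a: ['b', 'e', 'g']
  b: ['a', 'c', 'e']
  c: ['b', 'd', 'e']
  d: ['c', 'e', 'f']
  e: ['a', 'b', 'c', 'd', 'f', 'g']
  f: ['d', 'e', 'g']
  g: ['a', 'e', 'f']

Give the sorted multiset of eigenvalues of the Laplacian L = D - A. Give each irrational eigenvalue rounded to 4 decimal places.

With the vertex order [a, b, c, d, e, f, g], the degrees are [3, 3, 3, 3, 6, 3, 3], giving D = diag(3, 3, 3, 3, 6, 3, 3) and L = D - A. The multiplicity of 0 as a Laplacian eigenvalue equals the number of connected components. The single zero eigenvalue shows the graph is connected. There is one zero in the spectrum, matching the 1 component.

[0, 2, 2, 4, 4, 5, 7]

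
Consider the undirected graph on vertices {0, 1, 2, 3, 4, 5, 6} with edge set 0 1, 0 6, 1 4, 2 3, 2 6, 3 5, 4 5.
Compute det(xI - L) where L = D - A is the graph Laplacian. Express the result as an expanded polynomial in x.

Reading degrees in the order [0, 1, 2, 3, 4, 5, 6] gives [2, 2, 2, 2, 2, 2, 2]; set D = diag(2, 2, 2, 2, 2, 2, 2) and form L = D - A. Computing det(xI - L) by cofactor expansion (or equivalently via sum-over-permutations) gives x^7 - 14x^6 + 77x^5 - 210x^4 + 294x^3 - 196x^2 + 49x. The constant term is 0 because L is singular (the all-ones vector lies in its kernel). The eigenvalues sum to 14, which equals trace(L) = 2|E|. By the matrix-tree theorem the graph has (1/7) * product of the nonzero eigenvalues = 7 spanning trees.

x^7 - 14x^6 + 77x^5 - 210x^4 + 294x^3 - 196x^2 + 49x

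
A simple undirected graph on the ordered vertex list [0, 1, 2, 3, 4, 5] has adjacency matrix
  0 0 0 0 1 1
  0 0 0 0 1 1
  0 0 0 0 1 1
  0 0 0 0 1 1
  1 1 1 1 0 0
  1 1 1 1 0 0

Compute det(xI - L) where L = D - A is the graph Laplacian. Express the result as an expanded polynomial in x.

Reading degrees in the order [0, 1, 2, 3, 4, 5] gives [2, 2, 2, 2, 4, 4]; set D = diag(2, 2, 2, 2, 4, 4) and form L = D - A. The eigenvalues of L are [0, 2, 2, 2, 4, 6]; the characteristic polynomial is the product of (x - lambda_i), which multiplies out to x^6 - 16x^5 + 96x^4 - 272x^3 + 368x^2 - 192x. Since p(0) = det(-L) = 0, x divides p(x). The largest eigenvalue, 6, is at most the vertex count 6.

x^6 - 16x^5 + 96x^4 - 272x^3 + 368x^2 - 192x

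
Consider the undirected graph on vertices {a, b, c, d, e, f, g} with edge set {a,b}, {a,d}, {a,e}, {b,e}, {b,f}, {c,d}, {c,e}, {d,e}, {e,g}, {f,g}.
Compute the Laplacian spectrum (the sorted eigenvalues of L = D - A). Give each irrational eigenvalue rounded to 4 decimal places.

[0, 0.9753, 2, 2.6767, 3.6090, 4.5963, 6.1427]

Each diagonal entry of L is the vertex degree and each off-diagonal entry is -1 where an edge is present, 0 otherwise; in the order [a, b, c, d, e, f, g] the diagonal is [3, 3, 2, 3, 5, 2, 2]. L is symmetric positive semidefinite, so every eigenvalue is real and nonnegative. The single zero eigenvalue shows the graph is connected.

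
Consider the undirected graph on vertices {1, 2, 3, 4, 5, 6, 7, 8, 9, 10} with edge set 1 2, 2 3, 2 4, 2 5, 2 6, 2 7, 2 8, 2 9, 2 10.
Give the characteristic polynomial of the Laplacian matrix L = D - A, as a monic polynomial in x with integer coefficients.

x^10 - 18x^9 + 108x^8 - 336x^7 + 630x^6 - 756x^5 + 588x^4 - 288x^3 + 81x^2 - 10x

With the vertex order [1, 2, 3, 4, 5, 6, 7, 8, 9, 10], the degrees are [1, 9, 1, 1, 1, 1, 1, 1, 1, 1], giving D = diag(1, 9, 1, 1, 1, 1, 1, 1, 1, 1) and L = D - A. L has integer entries, so p(x) = det(xI - L) has integer coefficients. Expanding the determinant yields x^10 - 18x^9 + 108x^8 - 336x^7 + 630x^6 - 756x^5 + 588x^4 - 288x^3 + 81x^2 - 10x. The coefficient of x^9 equals -trace(L) = -18, matching the sum of degrees. The eigenvalues sum to 18, which equals trace(L) = 2|E|.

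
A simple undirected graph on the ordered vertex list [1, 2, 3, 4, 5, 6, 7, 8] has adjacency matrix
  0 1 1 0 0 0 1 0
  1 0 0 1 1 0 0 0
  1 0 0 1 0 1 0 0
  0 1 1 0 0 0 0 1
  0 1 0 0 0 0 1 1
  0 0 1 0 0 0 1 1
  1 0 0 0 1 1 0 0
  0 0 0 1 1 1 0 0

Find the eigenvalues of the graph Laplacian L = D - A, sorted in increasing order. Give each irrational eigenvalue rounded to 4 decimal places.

Each diagonal entry of L is the vertex degree and each off-diagonal entry is -1 where an edge is present, 0 otherwise; in the order [1, 2, 3, 4, 5, 6, 7, 8] the diagonal is [3, 3, 3, 3, 3, 3, 3, 3]. Diagonalising L (or applying a numerical eigensolver to the 8x8 matrix) gives the spectrum above. The single zero eigenvalue shows the graph is connected. The largest eigenvalue, 6, is at most the vertex count 8. The eigenvalues sum to 24, which equals trace(L) = 2|E|.

[0, 2, 2, 2, 4, 4, 4, 6]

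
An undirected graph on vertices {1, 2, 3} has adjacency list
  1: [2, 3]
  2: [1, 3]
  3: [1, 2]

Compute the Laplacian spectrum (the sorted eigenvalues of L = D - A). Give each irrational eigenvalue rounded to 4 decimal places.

[0, 3, 3]

With the vertex order [1, 2, 3], the degrees are [2, 2, 2], giving D = diag(2, 2, 2) and L = D - A. Diagonalising L (or applying a numerical eigensolver to the 3x3 matrix) gives the spectrum above. The single zero eigenvalue shows the graph is connected. By the matrix-tree theorem the graph has (1/3) * product of the nonzero eigenvalues = 3 spanning trees.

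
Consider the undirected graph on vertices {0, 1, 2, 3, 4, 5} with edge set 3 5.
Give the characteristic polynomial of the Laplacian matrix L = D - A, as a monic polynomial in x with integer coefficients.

x^6 - 2x^5

With the vertex order [0, 1, 2, 3, 4, 5], the degrees are [0, 0, 0, 1, 0, 1], giving D = diag(0, 0, 0, 1, 0, 1) and L = D - A. Computing det(xI - L) by cofactor expansion (or equivalently via sum-over-permutations) gives x^6 - 2x^5. Since p(0) = det(-L) = 0, x divides p(x). The largest eigenvalue, 2, is at most the vertex count 6.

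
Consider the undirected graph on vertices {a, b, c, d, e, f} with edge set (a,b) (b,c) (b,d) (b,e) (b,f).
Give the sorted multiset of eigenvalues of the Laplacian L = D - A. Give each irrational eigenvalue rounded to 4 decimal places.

With the vertex order [a, b, c, d, e, f], the degrees are [1, 5, 1, 1, 1, 1], giving D = diag(1, 5, 1, 1, 1, 1) and L = D - A. The multiplicity of 0 as a Laplacian eigenvalue equals the number of connected components. The single zero eigenvalue shows the graph is connected.

[0, 1, 1, 1, 1, 6]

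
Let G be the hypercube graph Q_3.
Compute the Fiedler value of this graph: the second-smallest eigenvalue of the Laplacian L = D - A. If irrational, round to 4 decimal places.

2

The graph has 8 vertices and degree multiset [3, 3, 3, 3, 3, 3, 3, 3]; D is the diagonal matrix of degrees and L = D - A. The smallest Laplacian eigenvalue is always 0. The next one, lambda_2 = 2, measures how hard the graph is to disconnect: larger values mean better connectivity. The eigenvalues sum to 24, which equals trace(L) = 2|E|. By the matrix-tree theorem the graph has (1/8) * product of the nonzero eigenvalues = 384 spanning trees.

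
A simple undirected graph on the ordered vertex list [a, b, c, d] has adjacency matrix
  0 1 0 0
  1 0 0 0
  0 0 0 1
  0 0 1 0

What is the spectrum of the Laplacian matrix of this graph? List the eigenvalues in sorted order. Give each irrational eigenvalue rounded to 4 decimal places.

[0, 0, 2, 2]

Each diagonal entry of L is the vertex degree and each off-diagonal entry is -1 where an edge is present, 0 otherwise; in the order [a, b, c, d] the diagonal is [1, 1, 1, 1]. Diagonalising L (or applying a numerical eigensolver to the 4x4 matrix) gives the spectrum above. The 2 zero eigenvalues correspond to the 2 connected components. There are 2 zeros in the spectrum, matching the 2 components. The largest eigenvalue, 2, is at most the vertex count 4.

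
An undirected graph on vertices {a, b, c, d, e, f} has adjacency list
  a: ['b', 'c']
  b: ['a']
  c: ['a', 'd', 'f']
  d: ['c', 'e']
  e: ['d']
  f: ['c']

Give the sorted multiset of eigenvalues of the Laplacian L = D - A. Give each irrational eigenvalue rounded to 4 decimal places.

Reading degrees in the order [a, b, c, d, e, f] gives [2, 1, 3, 2, 1, 1]; set D = diag(2, 1, 3, 2, 1, 1) and form L = D - A. The multiplicity of 0 as a Laplacian eigenvalue equals the number of connected components. The largest eigenvalue, 4.3028, is at most the vertex count 6. The eigenvalues sum to 10, which equals trace(L) = 2|E|.

[0, 0.3820, 0.6972, 2, 2.6180, 4.3028]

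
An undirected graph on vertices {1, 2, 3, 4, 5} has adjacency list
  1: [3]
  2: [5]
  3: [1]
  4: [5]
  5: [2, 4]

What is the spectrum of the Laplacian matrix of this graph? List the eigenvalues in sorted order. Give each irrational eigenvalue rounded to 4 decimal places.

[0, 0, 1, 2, 3]

Reading degrees in the order [1, 2, 3, 4, 5] gives [1, 1, 1, 1, 2]; set D = diag(1, 1, 1, 1, 2) and form L = D - A. Since every row of L sums to 0, the all-ones vector is in the kernel and 0 is an eigenvalue. The 2 zero eigenvalues correspond to the 2 connected components.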